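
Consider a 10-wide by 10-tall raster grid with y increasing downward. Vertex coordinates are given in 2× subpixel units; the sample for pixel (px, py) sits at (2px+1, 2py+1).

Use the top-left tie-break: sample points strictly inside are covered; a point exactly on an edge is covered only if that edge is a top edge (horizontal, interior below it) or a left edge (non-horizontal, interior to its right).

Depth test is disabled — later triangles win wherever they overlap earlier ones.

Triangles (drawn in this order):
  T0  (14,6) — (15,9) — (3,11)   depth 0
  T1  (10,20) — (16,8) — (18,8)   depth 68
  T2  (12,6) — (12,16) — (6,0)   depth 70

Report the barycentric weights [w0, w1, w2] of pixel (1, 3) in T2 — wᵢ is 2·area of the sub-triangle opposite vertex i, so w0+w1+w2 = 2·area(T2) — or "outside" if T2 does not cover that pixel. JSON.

T0:
  2·area = 38
  edge (14, 6)→(15, 9): d=(1,3) right/bottom  bias=-1
  edge (15, 9)→(3, 11): d=(-12,2) right/bottom  bias=-1
  edge (3, 11)→(14, 6): d=(11,-5) top-left  bias=+0
    (6,1)@(13, 3): e=[0,76,-38] → ·  [on edge]
    (6,3)@(13, 7): e=[4,28,6] → █
    (7,3)@(15, 7): e=[-2,24,16] → ·
    (4,4)@(9, 9): e=[18,12,8] → █
    (5,4)@(11, 9): e=[12,8,18] → █
    (7,4)@(15, 9): e=[0,0,38] → ·  [on edge]
    (1,5)@(3, 11): e=[38,0,0] → ·  [on edge]
    (4,5)@(9, 11): e=[20,-12,30] → ·
    (5,5)@(11, 11): e=[14,-16,40] → ·
    (6,5)@(13, 11): e=[8,-20,50] → ·
    (8,7)@(17, 15): e=[0,-76,114] → ·  [on edge]
  covered (4 px):
    · · · · · · · · · ·
    · · · · · · · · · ·
    · · · · · · · · · ·
    · · · · · · █ · · ·
    · · · · █ █ █ · · ·
    · · · · · · · · · ·
    · · · · · · · · · ·
    · · · · · · · · · ·
    · · · · · · · · · ·
    · · · · · · · · · ·
T1:
  2·area = 24
  edge (10, 20)→(16, 8): d=(6,-12) top-left  bias=+0
  edge (16, 8)→(18, 8): d=(2,0) top-left  bias=+0
  edge (18, 8)→(10, 20): d=(-8,12) right/bottom  bias=-1
    (8,4)@(17, 9): e=[18,2,4] → █
    (9,4)@(19, 9): e=[42,2,-20] → ·
    (7,5)@(15, 11): e=[6,6,12] → █
    (8,5)@(17, 11): e=[30,6,-12] → ·
    (7,6)@(15, 13): e=[18,10,-4] → ·
    (6,7)@(13, 15): e=[6,14,4] → █
    (7,7)@(15, 15): e=[30,14,-20] → ·
    (6,8)@(13, 17): e=[18,18,-12] → ·
  covered (3 px):
    · · · · · · · · · ·
    · · · · · · · · · ·
    · · · · · · · · · ·
    · · · · · · · · · ·
    · · · · · · · · █ ·
    · · · · · · · █ · ·
    · · · · · · · · · ·
    · · · · · · █ · · ·
    · · · · · · · · · ·
    · · · · · · · · · ·
T2:
  2·area = 60
  edge (12, 6)→(12, 16): d=(0,10) right/bottom  bias=-1
  edge (12, 16)→(6, 0): d=(-6,-16) top-left  bias=+0
  edge (6, 0)→(12, 6): d=(6,6) right/bottom  bias=-1
    (3,0)@(7, 1): e=[50,10,0] → ·  [on edge]
    (4,1)@(9, 3): e=[30,30,0] → ·  [on edge]
    (4,2)@(9, 5): e=[30,18,12] → █
    (5,2)@(11, 5): e=[10,50,0] → ·  [on edge]
    (4,3)@(9, 7): e=[30,6,24] → █
    (5,3)@(11, 7): e=[10,38,12] → █
    (6,3)@(13, 7): e=[-10,70,0] → ·  [on edge]
    (4,4)@(9, 9): e=[30,-6,36] → ·
    (5,4)@(11, 9): e=[10,26,24] → █
    (6,4)@(13, 9): e=[-10,58,12] → ·
    (7,4)@(15, 9): e=[-30,90,0] → ·  [on edge]
    (5,5)@(11, 11): e=[10,14,36] → █
    (8,5)@(17, 11): e=[-50,110,0] → ·  [on edge]
    (9,6)@(19, 13): e=[-70,130,0] → ·  [on edge]
  covered (6 px):
    · · · · · · · · · ·
    · · · · · · · · · ·
    · · · · █ · · · · ·
    · · · · █ █ · · · ·
    · · · · · █ · · · ·
    · · · · · █ · · · ·
    · · · · · █ · · · ·
    · · · · · · · · · ·
    · · · · · · · · · ·
    · · · · · · · · · ·

Answer: "outside"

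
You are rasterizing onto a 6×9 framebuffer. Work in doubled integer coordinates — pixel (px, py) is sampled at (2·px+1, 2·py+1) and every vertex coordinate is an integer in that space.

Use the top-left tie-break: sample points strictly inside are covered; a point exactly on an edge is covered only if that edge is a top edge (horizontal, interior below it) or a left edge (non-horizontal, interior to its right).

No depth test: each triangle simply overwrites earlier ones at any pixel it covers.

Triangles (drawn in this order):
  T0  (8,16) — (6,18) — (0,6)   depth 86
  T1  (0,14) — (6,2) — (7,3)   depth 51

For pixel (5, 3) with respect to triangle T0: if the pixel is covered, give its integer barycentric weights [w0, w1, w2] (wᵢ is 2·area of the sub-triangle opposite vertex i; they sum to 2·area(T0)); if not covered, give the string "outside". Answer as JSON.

T0:
  2·area = 36
  edge (8, 16)→(6, 18): d=(-2,2) right/bottom  bias=-1
  edge (6, 18)→(0, 6): d=(-6,-12) top-left  bias=+0
  edge (0, 6)→(8, 16): d=(8,10) right/bottom  bias=-1
    (1,5)@(3, 11): e=[20,6,10] → #
    (2,5)@(5, 11): e=[16,30,-10] → ·
    (1,6)@(3, 13): e=[16,-6,26] → ·
    (2,6)@(5, 13): e=[12,18,6] → #
    (3,6)@(7, 13): e=[8,42,-14] → ·
    (5,6)@(11, 13): e=[0,90,-54] → ·  [on edge]
    (2,7)@(5, 15): e=[8,6,22] → #
    (3,7)@(7, 15): e=[4,30,2] → #
    (4,7)@(9, 15): e=[0,54,-18] → ·  [on edge]
    (2,8)@(5, 17): e=[4,-6,38] → ·
    (3,8)@(7, 17): e=[0,18,18] → ·  [on edge]
  covered (4 px):
    · · · · · ·
    · · · · · ·
    · · · · · ·
    · · · · · ·
    · · · · · ·
    · # · · · ·
    · · # · · ·
    · · # # · ·
    · · · · · ·
T1:
  2·area = 18
  edge (0, 14)→(6, 2): d=(6,-12) top-left  bias=+0
  edge (6, 2)→(7, 3): d=(1,1) right/bottom  bias=-1
  edge (7, 3)→(0, 14): d=(-7,11) right/bottom  bias=-1
    (2,0)@(5, 1): e=[-18,0,36] → ·  [on edge]
    (3,1)@(7, 3): e=[18,0,0] → ·  [on edge]
    (2,2)@(5, 5): e=[6,4,8] → #
    (3,2)@(7, 5): e=[30,2,-14] → ·
    (4,2)@(9, 5): e=[54,0,-36] → ·  [on edge]
    (2,3)@(5, 7): e=[18,6,-6] → ·
    (5,3)@(11, 7): e=[90,0,-72] → ·  [on edge]
    (1,4)@(3, 9): e=[6,10,2] → #
    (2,4)@(5, 9): e=[30,8,-20] → ·
    (1,5)@(3, 11): e=[18,12,-12] → ·
  covered (2 px):
    · · · · · ·
    · · · · · ·
    · · # · · ·
    · · · · · ·
    · # · · · ·
    · · · · · ·
    · · · · · ·
    · · · · · ·
    · · · · · ·

Final: "outside"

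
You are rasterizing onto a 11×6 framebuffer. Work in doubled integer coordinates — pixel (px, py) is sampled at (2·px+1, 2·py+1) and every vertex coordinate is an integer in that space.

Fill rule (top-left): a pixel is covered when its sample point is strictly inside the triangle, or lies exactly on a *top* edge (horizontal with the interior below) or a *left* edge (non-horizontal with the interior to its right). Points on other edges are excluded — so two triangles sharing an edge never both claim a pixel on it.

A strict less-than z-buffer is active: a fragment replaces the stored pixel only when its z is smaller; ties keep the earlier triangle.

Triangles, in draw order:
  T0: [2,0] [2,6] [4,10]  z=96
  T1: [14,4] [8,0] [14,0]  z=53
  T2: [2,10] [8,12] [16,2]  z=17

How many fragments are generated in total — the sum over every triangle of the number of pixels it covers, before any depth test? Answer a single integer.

T0:
  2·area = 12  (B↔C swapped to make it positive)
  edge (2, 0)→(4, 10): d=(2,10) right/bottom  bias=-1
  edge (4, 10)→(2, 6): d=(-2,-4) top-left  bias=+0
  edge (2, 6)→(2, 0): d=(0,-6) top-left  bias=+0
    (1,2)@(3, 5): e=[0,6,6] → ·  [on edge]
    (1,3)@(3, 7): e=[4,2,6] → #
    (2,3)@(5, 7): e=[-16,10,18] → ·
    (1,4)@(3, 9): e=[8,-2,6] → ·
  covered (1 px):
    · · · · · · · · · · ·
    · · · · · · · · · · ·
    · · · · · · · · · · ·
    · # · · · · · · · · ·
    · · · · · · · · · · ·
    · · · · · · · · · · ·
T1:
  2·area = 24
  edge (14, 4)→(8, 0): d=(-6,-4) top-left  bias=+0
  edge (8, 0)→(14, 0): d=(6,0) top-left  bias=+0
  edge (14, 0)→(14, 4): d=(0,4) right/bottom  bias=-1
    (5,0)@(11, 1): e=[6,6,12] → #
    (6,0)@(13, 1): e=[14,6,4] → #
    (7,0)@(15, 1): e=[22,6,-4] → ·
    (5,1)@(11, 3): e=[-6,18,12] → ·
    (6,1)@(13, 3): e=[2,18,4] → #
    (7,1)@(15, 3): e=[10,18,-4] → ·
    (6,2)@(13, 5): e=[-10,30,4] → ·
  covered (3 px):
    · · · · · # # · · · ·
    · · · · · · # · · · ·
    · · · · · · · · · · ·
    · · · · · · · · · · ·
    · · · · · · · · · · ·
    · · · · · · · · · · ·
T2:
  2·area = 76  (B↔C swapped to make it positive)
  edge (2, 10)→(16, 2): d=(14,-8) top-left  bias=+0
  edge (16, 2)→(8, 12): d=(-8,10) right/bottom  bias=-1
  edge (8, 12)→(2, 10): d=(-6,-2) top-left  bias=+0
    (7,1)@(15, 3): e=[6,2,68] → #
    (8,1)@(17, 3): e=[22,-18,72] → ·
    (5,2)@(11, 5): e=[2,26,48] → #
    (6,2)@(13, 5): e=[18,6,52] → #
    (7,2)@(15, 5): e=[34,-14,56] → ·
    (4,3)@(9, 7): e=[14,30,32] → #
    (6,3)@(13, 7): e=[46,-10,40] → ·
    (2,4)@(5, 9): e=[10,54,12] → #
    (3,4)@(7, 9): e=[26,34,16] → #
    (5,4)@(11, 9): e=[58,-6,24] → ·
    (2,5)@(5, 11): e=[38,38,0] → #  [on edge]
    (4,5)@(9, 11): e=[70,-2,8] → ·
  covered (10 px):
    · · · · · · · · · · ·
    · · · · · · · # · · ·
    · · · · · # # · · · ·
    · · · · # # · · · · ·
    · · # # # · · · · · ·
    · · # # · · · · · · ·

Result: 14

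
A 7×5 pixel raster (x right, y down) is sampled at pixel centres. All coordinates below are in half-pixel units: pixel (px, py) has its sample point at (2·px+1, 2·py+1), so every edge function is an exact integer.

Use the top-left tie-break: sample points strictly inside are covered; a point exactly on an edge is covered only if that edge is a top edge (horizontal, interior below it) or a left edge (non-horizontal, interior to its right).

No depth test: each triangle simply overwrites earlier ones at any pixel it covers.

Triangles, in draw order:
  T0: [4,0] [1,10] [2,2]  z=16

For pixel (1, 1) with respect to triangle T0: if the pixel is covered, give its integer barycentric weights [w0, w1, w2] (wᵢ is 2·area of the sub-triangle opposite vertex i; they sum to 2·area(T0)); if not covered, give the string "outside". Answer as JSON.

T0:
  2·area = 14
  edge (4, 0)→(1, 10): d=(-3,10) right/bottom  bias=-1
  edge (1, 10)→(2, 2): d=(1,-8) top-left  bias=+0
  edge (2, 2)→(4, 0): d=(2,-2) top-left  bias=+0
    (1,0)@(3, 1): e=[7,7,0] → X  [on edge]
    (2,0)@(5, 1): e=[-13,23,4] → .
    (0,1)@(1, 3): e=[21,-7,0] → .  [on edge]
    (1,1)@(3, 3): e=[1,9,4] → X
    (2,1)@(5, 3): e=[-19,25,8] → .
    (1,2)@(3, 5): e=[-5,11,8] → .
  covered (2 px):
    . X . . . . .
    . X . . . . .
    . . . . . . .
    . . . . . . .
    . . . . . . .

Final: [9,4,1]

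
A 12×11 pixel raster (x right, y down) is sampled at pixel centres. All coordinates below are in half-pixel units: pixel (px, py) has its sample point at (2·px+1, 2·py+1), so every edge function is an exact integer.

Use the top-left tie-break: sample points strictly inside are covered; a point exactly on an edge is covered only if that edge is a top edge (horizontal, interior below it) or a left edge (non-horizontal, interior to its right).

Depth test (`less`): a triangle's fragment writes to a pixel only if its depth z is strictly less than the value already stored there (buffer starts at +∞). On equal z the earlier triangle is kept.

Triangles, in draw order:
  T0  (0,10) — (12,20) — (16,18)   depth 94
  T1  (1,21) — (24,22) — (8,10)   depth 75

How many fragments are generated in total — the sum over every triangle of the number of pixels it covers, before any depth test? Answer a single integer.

T0:
  2·area = 64  (B↔C swapped to make it positive)
  edge (0, 10)→(16, 18): d=(16,8) right/bottom  bias=-1
  edge (16, 18)→(12, 20): d=(-4,2) right/bottom  bias=-1
  edge (12, 20)→(0, 10): d=(-12,-10) top-left  bias=+0
    (2,6)@(5, 13): e=[8,42,14] → █
    (3,6)@(7, 13): e=[-8,38,34] → ·
    (2,7)@(5, 15): e=[40,34,-10] → ·
    (3,7)@(7, 15): e=[24,30,10] → █
    (4,7)@(9, 15): e=[8,26,30] → █
    (5,7)@(11, 15): e=[-8,22,50] → ·
    (3,8)@(7, 17): e=[56,22,-14] → ·
    (4,8)@(9, 17): e=[40,18,6] → █
    (5,8)@(11, 17): e=[24,14,26] → █
    (6,8)@(13, 17): e=[8,10,46] → █
    (7,8)@(15, 17): e=[-8,6,66] → ·
    (4,9)@(9, 19): e=[72,10,-18] → ·
  covered (8 px):
    · · · · · · · · · · · ·
    · · · · · · · · · · · ·
    · · · · · · · · · · · ·
    · · · · · · · · · · · ·
    · · · · · · · · · · · ·
    · · · · · · · · · · · ·
    · · █ · · · · · · · · ·
    · · · █ █ · · · · · · ·
    · · · · █ █ █ · · · · ·
    · · · · · █ █ · · · · ·
    · · · · · · · · · · · ·
T1:
  2·area = 260  (B↔C swapped to make it positive)
  edge (1, 21)→(8, 10): d=(7,-11) top-left  bias=+0
  edge (8, 10)→(24, 22): d=(16,12) right/bottom  bias=-1
  edge (24, 22)→(1, 21): d=(-23,-1) top-left  bias=+0
    (4,5)@(9, 11): e=[18,4,238] → █
    (5,5)@(11, 11): e=[40,-20,240] → ·
    (3,6)@(7, 13): e=[10,60,190] → █
    (5,6)@(11, 13): e=[54,12,194] → █
    (6,6)@(13, 13): e=[76,-12,196] → ·
    (2,7)@(5, 15): e=[2,116,142] → █
    (6,7)@(13, 15): e=[90,20,150] → █
    (7,7)@(15, 15): e=[112,-4,152] → ·
    (2,8)@(5, 17): e=[16,148,96] → █
    (7,8)@(15, 17): e=[126,28,106] → █
    (8,8)@(17, 17): e=[148,4,108] → █
    (9,8)@(19, 17): e=[170,-20,110] → ·
    (0,10)@(1, 21): e=[0,260,0] → █  [on edge]
  covered (36 px):
    · · · · · · · · · · · ·
    · · · · · · · · · · · ·
    · · · · · · · · · · · ·
    · · · · · · · · · · · ·
    · · · · · · · · · · · ·
    · · · · █ · · · · · · ·
    · · · █ █ █ · · · · · ·
    · · █ █ █ █ █ · · · · ·
    · · █ █ █ █ █ █ █ · · ·
    · █ █ █ █ █ █ █ █ █ · ·
    █ █ █ █ █ █ █ █ █ █ █ ·

Final: 44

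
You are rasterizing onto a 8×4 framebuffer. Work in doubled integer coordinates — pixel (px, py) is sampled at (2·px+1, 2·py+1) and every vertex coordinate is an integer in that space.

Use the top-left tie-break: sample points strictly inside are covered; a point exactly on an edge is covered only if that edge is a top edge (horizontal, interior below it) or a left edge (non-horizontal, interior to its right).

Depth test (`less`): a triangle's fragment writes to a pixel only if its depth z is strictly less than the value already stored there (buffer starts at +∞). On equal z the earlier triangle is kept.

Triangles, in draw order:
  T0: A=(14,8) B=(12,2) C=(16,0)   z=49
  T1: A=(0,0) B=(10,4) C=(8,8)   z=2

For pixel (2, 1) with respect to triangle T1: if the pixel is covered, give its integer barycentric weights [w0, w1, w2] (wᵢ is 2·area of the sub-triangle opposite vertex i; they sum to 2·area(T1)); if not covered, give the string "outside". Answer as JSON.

T0:
  2·area = 28
  edge (14, 8)→(12, 2): d=(-2,-6) top-left  bias=+0
  edge (12, 2)→(16, 0): d=(4,-2) top-left  bias=+0
  edge (16, 0)→(14, 8): d=(-2,8) right/bottom  bias=-1
    (7,0)@(15, 1): e=[20,2,6] → #
    (6,1)@(13, 3): e=[4,6,18] → #
    (6,2)@(13, 5): e=[0,14,14] → #  [on edge]
    (7,2)@(15, 5): e=[12,18,-2] → ·
    (6,3)@(13, 7): e=[-4,22,10] → ·
  covered (4 px):
    · · · · · · · #
    · · · · · · # #
    · · · · · · # ·
    · · · · · · · ·
T1:
  2·area = 48
  edge (0, 0)→(10, 4): d=(10,4) right/bottom  bias=-1
  edge (10, 4)→(8, 8): d=(-2,4) right/bottom  bias=-1
  edge (8, 8)→(0, 0): d=(-8,-8) top-left  bias=+0
    (0,0)@(1, 1): e=[6,42,0] → #  [on edge]
    (1,0)@(3, 1): e=[-2,34,16] → ·
    (0,1)@(1, 3): e=[26,38,-16] → ·
    (1,1)@(3, 3): e=[18,30,0] → #  [on edge]
    (2,1)@(5, 3): e=[10,22,16] → #
    (3,1)@(7, 3): e=[2,14,32] → #
    (4,1)@(9, 3): e=[-6,6,48] → ·
    (1,2)@(3, 5): e=[38,26,-16] → ·
    (2,2)@(5, 5): e=[30,18,0] → #  [on edge]
    (4,2)@(9, 5): e=[14,2,32] → #
    (5,2)@(11, 5): e=[6,-6,48] → ·
    (2,3)@(5, 7): e=[50,14,-16] → ·
    (3,3)@(7, 7): e=[42,6,0] → #  [on edge]
  covered (8 px):
    # · · · · · · ·
    · # # # · · · ·
    · · # # # · · ·
    · · · # · · · ·

Final: [22,16,10]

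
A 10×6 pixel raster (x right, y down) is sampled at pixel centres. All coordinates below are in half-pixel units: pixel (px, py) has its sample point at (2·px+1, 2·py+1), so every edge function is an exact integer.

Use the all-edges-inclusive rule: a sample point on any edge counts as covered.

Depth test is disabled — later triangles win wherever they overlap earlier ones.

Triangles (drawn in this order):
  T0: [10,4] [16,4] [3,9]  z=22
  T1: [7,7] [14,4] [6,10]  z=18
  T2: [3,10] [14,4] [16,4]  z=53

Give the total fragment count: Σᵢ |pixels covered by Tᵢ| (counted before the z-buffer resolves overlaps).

T0:
  2·area = 30
  edge (10, 4)→(16, 4): d=(6,0) inclusive
  edge (16, 4)→(3, 9): d=(-13,5) inclusive
  edge (3, 9)→(10, 4): d=(7,-5) inclusive
    (4,2)@(9, 5): e=[6,22,2] → #
    (5,2)@(11, 5): e=[6,12,12] → #
    (6,2)@(13, 5): e=[6,2,22] → #
    (7,2)@(15, 5): e=[6,-8,32] → ·
    (3,3)@(7, 7): e=[18,6,6] → #
    (4,3)@(9, 7): e=[18,-4,16] → ·
    (5,3)@(11, 7): e=[18,-14,26] → ·
    (6,3)@(13, 7): e=[18,-24,36] → ·
    (1,4)@(3, 9): e=[30,0,0] → #  [on edge]
    (2,4)@(5, 9): e=[30,-10,10] → ·
    (3,4)@(7, 9): e=[30,-20,20] → ·
    (1,5)@(3, 11): e=[42,-26,14] → ·
  covered (5 px):
    · · · · · · · · · ·
    · · · · · · · · · ·
    · · · · # # # · · ·
    · · · # · · · · · ·
    · # · · · · · · · ·
    · · · · · · · · · ·
T1:
  2·area = 18
  edge (7, 7)→(14, 4): d=(7,-3) inclusive
  edge (14, 4)→(6, 10): d=(-8,6) inclusive
  edge (6, 10)→(7, 7): d=(1,-3) inclusive
    (4,0)@(9, 1): e=[-36,54,0] → ·  [on edge]
    (3,3)@(7, 7): e=[0,18,0] → #  [on edge]
    (4,3)@(9, 7): e=[6,6,6] → #
    (5,3)@(11, 7): e=[12,-6,12] → ·
    (3,4)@(7, 9): e=[14,2,2] → #
    (4,4)@(9, 9): e=[20,-10,8] → ·
    (3,5)@(7, 11): e=[28,-14,4] → ·
  covered (3 px):
    · · · · · · · · · ·
    · · · · · · · · · ·
    · · · · · · · · · ·
    · · · # # · · · · ·
    · · · # · · · · · ·
    · · · · · · · · · ·
T2:
  2·area = 12
  edge (3, 10)→(14, 4): d=(11,-6) inclusive
  edge (14, 4)→(16, 4): d=(2,0) inclusive
  edge (16, 4)→(3, 10): d=(-13,6) inclusive
    (6,2)@(13, 5): e=[5,2,5] → #
    (7,2)@(15, 5): e=[17,2,-7] → ·
    (4,3)@(9, 7): e=[3,6,3] → #
    (5,3)@(11, 7): e=[15,6,-9] → ·
    (6,3)@(13, 7): e=[27,6,-21] → ·
    (2,4)@(5, 9): e=[1,10,1] → #
    (3,4)@(7, 9): e=[13,10,-11] → ·
    (4,4)@(9, 9): e=[25,10,-23] → ·
    (2,5)@(5, 11): e=[23,14,-25] → ·
  covered (3 px):
    · · · · · · · · · ·
    · · · · · · · · · ·
    · · · · · · # · · ·
    · · · · # · · · · ·
    · · # · · · · · · ·
    · · · · · · · · · ·

Final: 11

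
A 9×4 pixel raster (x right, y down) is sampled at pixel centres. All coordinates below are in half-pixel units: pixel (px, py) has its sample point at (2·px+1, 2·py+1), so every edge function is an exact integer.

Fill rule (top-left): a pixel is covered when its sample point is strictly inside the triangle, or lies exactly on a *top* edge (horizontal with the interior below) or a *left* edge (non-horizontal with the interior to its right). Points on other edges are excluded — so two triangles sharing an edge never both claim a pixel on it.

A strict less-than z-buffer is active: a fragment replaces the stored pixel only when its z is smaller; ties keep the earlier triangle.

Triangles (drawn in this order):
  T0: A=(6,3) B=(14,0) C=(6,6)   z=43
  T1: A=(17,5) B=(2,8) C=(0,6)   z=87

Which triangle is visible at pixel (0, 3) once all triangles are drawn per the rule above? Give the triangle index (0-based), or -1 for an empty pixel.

T0:
  2·area = 24
  edge (6, 3)→(14, 0): d=(8,-3) top-left  bias=+0
  edge (14, 0)→(6, 6): d=(-8,6) right/bottom  bias=-1
  edge (6, 6)→(6, 3): d=(0,-3) top-left  bias=+0
    (3,1)@(7, 3): e=[3,18,3] → X
    (4,1)@(9, 3): e=[9,6,9] → X
    (5,1)@(11, 3): e=[15,-6,15] → .
    (3,2)@(7, 5): e=[19,2,3] → X
    (4,2)@(9, 5): e=[25,-10,9] → .
    (3,3)@(7, 7): e=[35,-14,3] → .
  covered (3 px):
    . . . . . . . . .
    . . . X X . . . .
    . . . X . . . . .
    . . . . . . . . .
T1:
  2·area = 36
  edge (17, 5)→(2, 8): d=(-15,3) right/bottom  bias=-1
  edge (2, 8)→(0, 6): d=(-2,-2) top-left  bias=+0
  edge (0, 6)→(17, 5): d=(17,-1) top-left  bias=+0
    (8,2)@(17, 5): e=[0,36,0] → .  [on edge]
    (0,3)@(1, 7): e=[18,0,18] → X  [on edge]
    (1,3)@(3, 7): e=[12,4,20] → X
    (2,3)@(5, 7): e=[6,8,22] → X
    (3,3)@(7, 7): e=[0,12,24] → .  [on edge]
  covered (3 px):
    . . . . . . . . .
    . . . . . . . . .
    . . . . . . . . .
    X X X . . . . . .

Z-buffer (winner per pixel, '.' = empty):
  . . . . . . . . .
  . . . 0 0 . . . .
  . . . 0 . . . . .
  1 1 1 . . . . . .

Final: 1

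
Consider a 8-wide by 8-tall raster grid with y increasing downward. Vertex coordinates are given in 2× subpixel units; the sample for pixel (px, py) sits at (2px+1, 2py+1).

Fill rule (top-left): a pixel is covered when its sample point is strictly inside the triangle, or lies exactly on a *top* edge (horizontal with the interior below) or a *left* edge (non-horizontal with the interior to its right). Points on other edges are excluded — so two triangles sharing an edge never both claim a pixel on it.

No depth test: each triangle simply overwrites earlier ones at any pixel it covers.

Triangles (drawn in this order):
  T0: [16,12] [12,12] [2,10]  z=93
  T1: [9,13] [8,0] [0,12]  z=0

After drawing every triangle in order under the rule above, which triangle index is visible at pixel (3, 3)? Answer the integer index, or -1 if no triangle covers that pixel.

T0:
  2·area = 8
  edge (16, 12)→(12, 12): d=(-4,0) right/bottom  bias=-1
  edge (12, 12)→(2, 10): d=(-10,-2) top-left  bias=+0
  edge (2, 10)→(16, 12): d=(14,2) right/bottom  bias=-1
    (3,5)@(7, 11): e=[4,0,4] → █  [on edge]
    (4,5)@(9, 11): e=[4,4,0] → ·  [on edge]
    (3,6)@(7, 13): e=[-4,-20,32] → ·
  covered (1 px):
    · · · · · · · ·
    · · · · · · · ·
    · · · · · · · ·
    · · · · · · · ·
    · · · · · · · ·
    · · · █ · · · ·
    · · · · · · · ·
    · · · · · · · ·
T1:
  2·area = 116  (B↔C swapped to make it positive)
  edge (9, 13)→(0, 12): d=(-9,-1) top-left  bias=+0
  edge (0, 12)→(8, 0): d=(8,-12) top-left  bias=+0
  edge (8, 0)→(9, 13): d=(1,13) right/bottom  bias=-1
    (3,1)@(7, 3): e=[88,12,16] → █
    (4,1)@(9, 3): e=[90,36,-10] → ·
    (2,2)@(5, 5): e=[68,4,44] → █
    (4,2)@(9, 5): e=[72,52,-8] → ·
    (2,3)@(5, 7): e=[50,20,46] → █
    (4,3)@(9, 7): e=[54,68,-6] → ·
    (1,4)@(3, 9): e=[30,12,74] → █
    (4,4)@(9, 9): e=[36,84,-4] → ·
    (0,5)@(1, 11): e=[10,4,102] → █
    (4,5)@(9, 11): e=[18,100,-2] → ·
    (0,6)@(1, 13): e=[-8,20,104] → ·
    (1,6)@(3, 13): e=[-6,44,78] → ·
    (4,6)@(9, 13): e=[0,116,0] → ·  [on edge]
  covered (12 px):
    · · · · · · · ·
    · · · █ · · · ·
    · · █ █ · · · ·
    · · █ █ · · · ·
    · █ █ █ · · · ·
    █ █ █ █ · · · ·
    · · · · · · · ·
    · · · · · · · ·

Z-buffer (winner per pixel, '.' = empty):
  . . . . . . . .
  . . . 1 . . . .
  . . 1 1 . . . .
  . . 1 1 . . . .
  . 1 1 1 . . . .
  1 1 1 1 . . . .
  . . . . . . . .
  . . . . . . . .

Answer: 1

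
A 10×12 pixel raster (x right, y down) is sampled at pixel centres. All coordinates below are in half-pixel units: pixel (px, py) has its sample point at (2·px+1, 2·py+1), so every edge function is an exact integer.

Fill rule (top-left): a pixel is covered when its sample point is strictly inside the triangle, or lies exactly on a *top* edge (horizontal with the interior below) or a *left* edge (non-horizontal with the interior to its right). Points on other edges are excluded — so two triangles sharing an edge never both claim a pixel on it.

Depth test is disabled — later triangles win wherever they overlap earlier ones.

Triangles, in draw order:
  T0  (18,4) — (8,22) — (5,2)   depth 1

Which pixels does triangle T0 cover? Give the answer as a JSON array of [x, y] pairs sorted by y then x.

T0:
  2·area = 254
  edge (18, 4)→(8, 22): d=(-10,18) right/bottom  bias=-1
  edge (8, 22)→(5, 2): d=(-3,-20) top-left  bias=+0
  edge (5, 2)→(18, 4): d=(13,2) right/bottom  bias=-1
    (3,1)@(7, 3): e=[208,37,9] → X
    (4,1)@(9, 3): e=[172,77,5] → X
    (5,1)@(11, 3): e=[136,117,1] → X
    (6,1)@(13, 3): e=[100,157,-3] → .
    (3,2)@(7, 5): e=[188,31,35] → X
    (6,2)@(13, 5): e=[80,151,23] → X
    (7,2)@(15, 5): e=[44,191,19] → X
    (8,2)@(17, 5): e=[8,231,15] → X
    (9,2)@(19, 5): e=[-28,271,11] → .
    (3,3)@(7, 7): e=[168,25,61] → X
    (8,3)@(17, 7): e=[-12,225,41] → .
    (3,4)@(7, 9): e=[148,19,87] → X
    (6,6)@(13, 13): e=[0,127,127] → .  [on edge]
  covered (31 px):
    . . . . . . . . . .
    . . . X X X . . . .
    . . . X X X X X X .
    . . . X X X X X . .
    . . . X X X X X . .
    . . . X X X X . . .
    . . . X X X . . . .
    . . . X X X . . . .
    . . . . X . . . . .
    . . . . X . . . . .
    . . . . . . . . . .
    . . . . . . . . . .

Result: [[3,1],[4,1],[5,1],[3,2],[4,2],[5,2],[6,2],[7,2],[8,2],[3,3],[4,3],[5,3],[6,3],[7,3],[3,4],[4,4],[5,4],[6,4],[7,4],[3,5],[4,5],[5,5],[6,5],[3,6],[4,6],[5,6],[3,7],[4,7],[5,7],[4,8],[4,9]]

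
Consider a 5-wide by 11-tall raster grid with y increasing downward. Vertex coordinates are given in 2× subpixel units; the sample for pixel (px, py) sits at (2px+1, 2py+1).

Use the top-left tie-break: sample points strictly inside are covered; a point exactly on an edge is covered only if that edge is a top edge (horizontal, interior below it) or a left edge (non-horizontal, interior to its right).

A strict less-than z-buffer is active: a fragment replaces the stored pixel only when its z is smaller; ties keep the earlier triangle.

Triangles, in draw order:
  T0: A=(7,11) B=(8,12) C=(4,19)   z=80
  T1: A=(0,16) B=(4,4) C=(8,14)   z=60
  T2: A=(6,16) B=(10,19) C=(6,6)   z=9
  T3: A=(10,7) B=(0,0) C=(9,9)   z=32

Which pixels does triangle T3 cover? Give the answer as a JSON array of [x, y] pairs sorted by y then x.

T0:
  2·area = 11
  edge (7, 11)→(8, 12): d=(1,1) right/bottom  bias=-1
  edge (8, 12)→(4, 19): d=(-4,7) right/bottom  bias=-1
  edge (4, 19)→(7, 11): d=(3,-8) top-left  bias=+0
    (0,2)@(1, 5): e=[0,77,-66] → ·  [on edge]
    (1,3)@(3, 7): e=[0,55,-44] → ·  [on edge]
    (2,4)@(5, 9): e=[0,33,-22] → ·  [on edge]
    (3,5)@(7, 11): e=[0,11,0] → ·  [on edge]
    (3,6)@(7, 13): e=[2,3,6] → █
    (4,6)@(9, 13): e=[0,-11,22] → ·  [on edge]
    (3,7)@(7, 15): e=[4,-5,12] → ·
    (2,8)@(5, 17): e=[8,1,2] → █
    (3,8)@(7, 17): e=[6,-13,18] → ·
    (2,9)@(5, 19): e=[10,-7,8] → ·
  covered (2 px):
    · · · · ·
    · · · · ·
    · · · · ·
    · · · · ·
    · · · · ·
    · · · · ·
    · · · █ ·
    · · · · ·
    · · █ · ·
    · · · · ·
    · · · · ·
T1:
  2·area = 88
  edge (0, 16)→(4, 4): d=(4,-12) top-left  bias=+0
  edge (4, 4)→(8, 14): d=(4,10) right/bottom  bias=-1
  edge (8, 14)→(0, 16): d=(-8,2) right/bottom  bias=-1
    (2,0)@(5, 1): e=[0,-22,110] → ·  [on edge]
    (1,3)@(3, 7): e=[0,22,66] → █  [on edge]
    (2,3)@(5, 7): e=[24,2,62] → █
    (3,3)@(7, 7): e=[48,-18,58] → ·
    (1,4)@(3, 9): e=[8,30,50] → █
    (3,4)@(7, 9): e=[56,-10,42] → ·
    (1,5)@(3, 11): e=[16,38,34] → █
    (3,5)@(7, 11): e=[64,-2,26] → ·
    (0,6)@(1, 13): e=[0,66,22] → █  [on edge]
    (3,6)@(7, 13): e=[72,6,10] → █
    (4,6)@(9, 13): e=[96,-14,6] → ·
    (0,7)@(1, 15): e=[8,74,6] → █
  covered (12 px):
    · · · · ·
    · · · · ·
    · · · · ·
    · █ █ · ·
    · █ █ · ·
    · █ █ · ·
    █ █ █ █ ·
    █ █ · · ·
    · · · · ·
    · · · · ·
    · · · · ·
T2:
  2·area = 40  (B↔C swapped to make it positive)
  edge (6, 16)→(6, 6): d=(0,-10) top-left  bias=+0
  edge (6, 6)→(10, 19): d=(4,13) right/bottom  bias=-1
  edge (10, 19)→(6, 16): d=(-4,-3) top-left  bias=+0
    (3,5)@(7, 11): e=[10,7,23] → █
    (4,5)@(9, 11): e=[30,-19,29] → ·
    (3,6)@(7, 13): e=[10,15,15] → █
    (4,6)@(9, 13): e=[30,-11,21] → ·
    (3,7)@(7, 15): e=[10,23,7] → █
    (4,7)@(9, 15): e=[30,-3,13] → ·
    (3,8)@(7, 17): e=[10,31,-1] → ·
    (4,8)@(9, 17): e=[30,5,5] → █
    (4,9)@(9, 19): e=[30,13,-3] → ·
  covered (4 px):
    · · · · ·
    · · · · ·
    · · · · ·
    · · · · ·
    · · · · ·
    · · · █ ·
    · · · █ ·
    · · · █ ·
    · · · · █
    · · · · ·
    · · · · ·
T3:
  2·area = 27  (B↔C swapped to make it positive)
  edge (10, 7)→(9, 9): d=(-1,2) right/bottom  bias=-1
  edge (9, 9)→(0, 0): d=(-9,-9) top-left  bias=+0
  edge (0, 0)→(10, 7): d=(10,7) right/bottom  bias=-1
    (0,0)@(1, 1): e=[24,0,3] → █  [on edge]
    (1,0)@(3, 1): e=[20,18,-11] → ·
    (0,1)@(1, 3): e=[22,-18,23] → ·
    (1,1)@(3, 3): e=[18,0,9] → █  [on edge]
    (2,1)@(5, 3): e=[14,18,-5] → ·
    (1,2)@(3, 5): e=[16,-18,29] → ·
    (2,2)@(5, 5): e=[12,0,15] → █  [on edge]
    (3,2)@(7, 5): e=[8,18,1] → █
    (4,2)@(9, 5): e=[4,36,-13] → ·
    (2,3)@(5, 7): e=[10,-18,35] → ·
    (3,3)@(7, 7): e=[6,0,21] → █  [on edge]
    (4,3)@(9, 7): e=[2,18,7] → █
    (4,4)@(9, 9): e=[0,0,27] → ·  [on edge]
    (3,6)@(7, 13): e=[0,-54,81] → ·  [on edge]
    (2,8)@(5, 17): e=[0,-108,135] → ·  [on edge]
    (1,10)@(3, 21): e=[0,-162,189] → ·  [on edge]
  covered (6 px):
    █ · · · ·
    · █ · · ·
    · · █ █ ·
    · · · █ █
    · · · · ·
    · · · · ·
    · · · · ·
    · · · · ·
    · · · · ·
    · · · · ·
    · · · · ·

Answer: [[0,0],[1,1],[2,2],[3,2],[3,3],[4,3]]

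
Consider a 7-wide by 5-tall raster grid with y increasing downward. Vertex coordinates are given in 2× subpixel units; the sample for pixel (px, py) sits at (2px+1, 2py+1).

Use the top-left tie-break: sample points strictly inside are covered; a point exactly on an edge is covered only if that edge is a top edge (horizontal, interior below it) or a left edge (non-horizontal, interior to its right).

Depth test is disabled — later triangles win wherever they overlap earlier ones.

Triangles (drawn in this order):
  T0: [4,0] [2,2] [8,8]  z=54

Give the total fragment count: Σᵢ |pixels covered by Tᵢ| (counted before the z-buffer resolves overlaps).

T0:
  2·area = 24  (B↔C swapped to make it positive)
  edge (4, 0)→(8, 8): d=(4,8) right/bottom  bias=-1
  edge (8, 8)→(2, 2): d=(-6,-6) top-left  bias=+0
  edge (2, 2)→(4, 0): d=(2,-2) top-left  bias=+0
    (0,0)@(1, 1): e=[28,0,-4] → ·  [on edge]
    (1,0)@(3, 1): e=[12,12,0] → #  [on edge]
    (2,0)@(5, 1): e=[-4,24,4] → ·
    (0,1)@(1, 3): e=[36,-12,0] → ·  [on edge]
    (1,1)@(3, 3): e=[20,0,4] → #  [on edge]
    (2,1)@(5, 3): e=[4,12,8] → #
    (3,1)@(7, 3): e=[-12,24,12] → ·
    (1,2)@(3, 5): e=[28,-12,8] → ·
    (2,2)@(5, 5): e=[12,0,12] → #  [on edge]
    (3,2)@(7, 5): e=[-4,12,16] → ·
    (2,3)@(5, 7): e=[20,-12,16] → ·
    (3,3)@(7, 7): e=[4,0,20] → #  [on edge]
    (4,4)@(9, 9): e=[-4,0,28] → ·  [on edge]
  covered (5 px):
    · # · · · · ·
    · # # · · · ·
    · · # · · · ·
    · · · # · · ·
    · · · · · · ·

Result: 5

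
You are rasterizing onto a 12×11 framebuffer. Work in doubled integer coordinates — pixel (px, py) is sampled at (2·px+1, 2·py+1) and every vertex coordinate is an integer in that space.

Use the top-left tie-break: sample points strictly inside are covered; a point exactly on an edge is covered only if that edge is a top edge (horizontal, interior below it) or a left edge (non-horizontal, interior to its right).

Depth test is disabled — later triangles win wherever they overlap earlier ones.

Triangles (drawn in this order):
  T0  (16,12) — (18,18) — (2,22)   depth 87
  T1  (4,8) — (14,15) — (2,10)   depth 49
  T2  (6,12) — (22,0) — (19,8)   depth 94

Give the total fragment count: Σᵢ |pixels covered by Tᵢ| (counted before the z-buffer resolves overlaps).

T0:
  2·area = 104
  edge (16, 12)→(18, 18): d=(2,6) right/bottom  bias=-1
  edge (18, 18)→(2, 22): d=(-16,4) right/bottom  bias=-1
  edge (2, 22)→(16, 12): d=(14,-10) top-left  bias=+0
    (6,1)@(13, 3): e=[0,260,-156] → ·  [on edge]
    (11,3)@(23, 7): e=[-52,156,0] → ·  [on edge]
    (7,4)@(15, 9): e=[0,156,-52] → ·  [on edge]
    (7,6)@(15, 13): e=[8,92,4] → #
    (8,6)@(17, 13): e=[-4,84,24] → ·
    (6,7)@(13, 15): e=[24,68,12] → #
    (8,7)@(17, 15): e=[0,52,52] → ·  [on edge]
    (4,8)@(9, 17): e=[52,52,0] → #  [on edge]
    (5,8)@(11, 17): e=[40,44,20] → #
    (8,8)@(17, 17): e=[4,20,80] → #
    (9,8)@(19, 17): e=[-8,12,100] → ·
    (3,9)@(7, 19): e=[68,28,8] → #
    (9,10)@(19, 21): e=[0,-52,156] → ·  [on edge]
  covered (13 px):
    · · · · · · · · · · · ·
    · · · · · · · · · · · ·
    · · · · · · · · · · · ·
    · · · · · · · · · · · ·
    · · · · · · · · · · · ·
    · · · · · · · · · · · ·
    · · · · · · · # · · · ·
    · · · · · · # # · · · ·
    · · · · # # # # # · · ·
    · · · # # # # · · · · ·
    · · # · · · · · · · · ·
T1:
  2·area = 34
  edge (4, 8)→(14, 15): d=(10,7) right/bottom  bias=-1
  edge (14, 15)→(2, 10): d=(-12,-5) top-left  bias=+0
  edge (2, 10)→(4, 8): d=(2,-2) top-left  bias=+0
    (5,0)@(11, 1): e=[-119,153,0] → ·  [on edge]
    (4,1)@(9, 3): e=[-85,119,0] → ·  [on edge]
    (3,2)@(7, 5): e=[-51,85,0] → ·  [on edge]
    (2,3)@(5, 7): e=[-17,51,0] → ·  [on edge]
    (1,4)@(3, 9): e=[17,17,0] → #  [on edge]
    (2,4)@(5, 9): e=[3,27,4] → #
    (3,4)@(7, 9): e=[-11,37,8] → ·
    (0,5)@(1, 11): e=[51,-17,0] → ·  [on edge]
    (1,5)@(3, 11): e=[37,-7,4] → ·
    (2,5)@(5, 11): e=[23,3,8] → #
    (3,5)@(7, 11): e=[9,13,12] → #
    (4,5)@(9, 11): e=[-5,23,16] → ·
  covered (5 px):
    · · · · · · · · · · · ·
    · · · · · · · · · · · ·
    · · · · · · · · · · · ·
    · · · · · · · · · · · ·
    · # # · · · · · · · · ·
    · · # # · · · · · · · ·
    · · · · · # · · · · · ·
    · · · · · · · · · · · ·
    · · · · · · · · · · · ·
    · · · · · · · · · · · ·
    · · · · · · · · · · · ·
T2:
  2·area = 92
  edge (6, 12)→(22, 0): d=(16,-12) top-left  bias=+0
  edge (22, 0)→(19, 8): d=(-3,8) right/bottom  bias=-1
  edge (19, 8)→(6, 12): d=(-13,4) right/bottom  bias=-1
    (10,0)@(21, 1): e=[4,5,83] → #
    (11,0)@(23, 1): e=[28,-11,75] → ·
    (9,1)@(19, 3): e=[12,15,65] → #
    (10,1)@(21, 3): e=[36,-1,57] → ·
    (8,2)@(17, 5): e=[20,25,47] → #
    (10,2)@(21, 5): e=[68,-7,31] → ·
    (6,3)@(13, 7): e=[4,51,37] → #
    (7,3)@(15, 7): e=[28,35,29] → #
    (10,3)@(21, 7): e=[100,-13,5] → ·
    (5,4)@(11, 9): e=[12,61,19] → #
    (8,4)@(17, 9): e=[84,13,-5] → ·
    (9,4)@(19, 9): e=[108,-3,-13] → ·
  covered (12 px):
    · · · · · · · · · · # ·
    · · · · · · · · · # · ·
    · · · · · · · · # # · ·
    · · · · · · # # # # · ·
    · · · · · # # # · · · ·
    · · · · # · · · · · · ·
    · · · · · · · · · · · ·
    · · · · · · · · · · · ·
    · · · · · · · · · · · ·
    · · · · · · · · · · · ·
    · · · · · · · · · · · ·

Answer: 30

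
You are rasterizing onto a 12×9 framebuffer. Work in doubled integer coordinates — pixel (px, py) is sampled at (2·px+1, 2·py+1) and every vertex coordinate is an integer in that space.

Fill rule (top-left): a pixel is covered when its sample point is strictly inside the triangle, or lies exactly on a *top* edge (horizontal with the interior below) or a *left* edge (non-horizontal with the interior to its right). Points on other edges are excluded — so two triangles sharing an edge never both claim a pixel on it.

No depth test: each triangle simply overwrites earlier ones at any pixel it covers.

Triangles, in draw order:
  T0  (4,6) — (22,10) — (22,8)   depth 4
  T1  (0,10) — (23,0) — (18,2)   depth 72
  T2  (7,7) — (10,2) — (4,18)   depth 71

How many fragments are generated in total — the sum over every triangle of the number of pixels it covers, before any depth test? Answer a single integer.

T0:
  2·area = 36  (B↔C swapped to make it positive)
  edge (4, 6)→(22, 8): d=(18,2) right/bottom  bias=-1
  edge (22, 8)→(22, 10): d=(0,2) right/bottom  bias=-1
  edge (22, 10)→(4, 6): d=(-18,-4) top-left  bias=+0
    (4,3)@(9, 7): e=[8,26,2] → █
    (5,3)@(11, 7): e=[4,22,10] → █
    (6,3)@(13, 7): e=[0,18,18] → ·  [on edge]
    (4,4)@(9, 9): e=[44,26,-34] → ·
    (5,4)@(11, 9): e=[40,22,-26] → ·
    (9,4)@(19, 9): e=[24,6,6] → █
    (10,4)@(21, 9): e=[20,2,14] → █
    (11,4)@(23, 9): e=[16,-2,22] → ·
    (9,5)@(19, 11): e=[60,6,-30] → ·
    (10,5)@(21, 11): e=[56,2,-22] → ·
  covered (4 px):
    · · · · · · · · · · · ·
    · · · · · · · · · · · ·
    · · · · · · · · · · · ·
    · · · · █ █ · · · · · ·
    · · · · · · · · · █ █ ·
    · · · · · · · · · · · ·
    · · · · · · · · · · · ·
    · · · · · · · · · · · ·
    · · · · · · · · · · · ·
T1:
  2·area = 4  (B↔C swapped to make it positive)
  edge (0, 10)→(18, 2): d=(18,-8) top-left  bias=+0
  edge (18, 2)→(23, 0): d=(5,-2) top-left  bias=+0
  edge (23, 0)→(0, 10): d=(-23,10) right/bottom  bias=-1
  covered (0 px):
    · · · · · · · · · · · ·
    · · · · · · · · · · · ·
    · · · · · · · · · · · ·
    · · · · · · · · · · · ·
    · · · · · · · · · · · ·
    · · · · · · · · · · · ·
    · · · · · · · · · · · ·
    · · · · · · · · · · · ·
    · · · · · · · · · · · ·
T2:
  2·area = 18
  edge (7, 7)→(10, 2): d=(3,-5) top-left  bias=+0
  edge (10, 2)→(4, 18): d=(-6,16) right/bottom  bias=-1
  edge (4, 18)→(7, 7): d=(3,-11) top-left  bias=+0
    (3,3)@(7, 7): e=[0,18,0] → █  [on edge]
    (4,3)@(9, 7): e=[10,-14,22] → ·
    (3,4)@(7, 9): e=[6,6,6] → █
    (4,4)@(9, 9): e=[16,-26,28] → ·
    (3,5)@(7, 11): e=[12,-6,12] → ·
    (2,7)@(5, 15): e=[14,2,2] → █
    (3,7)@(7, 15): e=[24,-30,24] → ·
    (0,8)@(1, 17): e=[0,54,-36] → ·  [on edge]
    (2,8)@(5, 17): e=[20,-10,8] → ·
  covered (3 px):
    · · · · · · · · · · · ·
    · · · · · · · · · · · ·
    · · · · · · · · · · · ·
    · · · █ · · · · · · · ·
    · · · █ · · · · · · · ·
    · · · · · · · · · · · ·
    · · · · · · · · · · · ·
    · · █ · · · · · · · · ·
    · · · · · · · · · · · ·

Answer: 7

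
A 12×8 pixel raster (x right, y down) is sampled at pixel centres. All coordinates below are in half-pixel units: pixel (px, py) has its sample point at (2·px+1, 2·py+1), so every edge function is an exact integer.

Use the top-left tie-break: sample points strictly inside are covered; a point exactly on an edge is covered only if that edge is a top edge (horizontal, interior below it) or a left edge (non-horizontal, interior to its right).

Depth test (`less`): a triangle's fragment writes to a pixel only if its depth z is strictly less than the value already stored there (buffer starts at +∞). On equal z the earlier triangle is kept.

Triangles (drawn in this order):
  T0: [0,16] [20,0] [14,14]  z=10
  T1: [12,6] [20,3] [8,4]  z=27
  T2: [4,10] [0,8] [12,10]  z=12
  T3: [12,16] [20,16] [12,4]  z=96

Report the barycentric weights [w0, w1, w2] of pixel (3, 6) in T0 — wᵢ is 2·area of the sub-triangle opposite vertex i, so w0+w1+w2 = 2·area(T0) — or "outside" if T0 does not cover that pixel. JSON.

T0:
  2·area = 184
  edge (0, 16)→(20, 0): d=(20,-16) top-left  bias=+0
  edge (20, 0)→(14, 14): d=(-6,14) right/bottom  bias=-1
  edge (14, 14)→(0, 16): d=(-14,2) right/bottom  bias=-1
    (9,0)@(19, 1): e=[4,8,172] → X
    (10,0)@(21, 1): e=[36,-20,168] → .
    (8,1)@(17, 3): e=[12,24,148] → X
    (9,1)@(19, 3): e=[44,-4,144] → .
    (7,2)@(15, 5): e=[20,40,124] → X
    (9,2)@(19, 5): e=[84,-16,116] → .
    (6,3)@(13, 7): e=[28,56,100] → X
    (8,3)@(17, 7): e=[92,0,92] → .  [on edge]
    (4,4)@(9, 9): e=[4,100,80] → X
    (5,4)@(11, 9): e=[36,72,76] → X
    (8,4)@(17, 9): e=[132,-12,64] → .
    (3,5)@(7, 11): e=[12,116,56] → X
    (10,6)@(21, 13): e=[276,-92,0] → .  [on edge]
    (3,7)@(7, 15): e=[92,92,0] → .  [on edge]
  covered (22 px):
    . . . . . . . . . X . .
    . . . . . . . . X . . .
    . . . . . . . X X . . .
    . . . . . . X X . . . .
    . . . . X X X X . . . .
    . . . X X X X X . . . .
    . . X X X X X . . . . .
    . X X . . . . . . . . .
T1:
  2·area = 28  (B↔C swapped to make it positive)
  edge (12, 6)→(8, 4): d=(-4,-2) top-left  bias=+0
  edge (8, 4)→(20, 3): d=(12,-1) top-left  bias=+0
  edge (20, 3)→(12, 6): d=(-8,3) right/bottom  bias=-1
    (5,2)@(11, 5): e=[2,15,11] → X
    (6,2)@(13, 5): e=[6,17,5] → X
    (7,2)@(15, 5): e=[10,19,-1] → .
    (5,3)@(11, 7): e=[-6,39,-5] → .
    (6,3)@(13, 7): e=[-2,41,-11] → .
  covered (2 px):
    . . . . . . . . . . . .
    . . . . . . . . . . . .
    . . . . . X X . . . . .
    . . . . . . . . . . . .
    . . . . . . . . . . . .
    . . . . . . . . . . . .
    . . . . . . . . . . . .
    . . . . . . . . . . . .
T2:
  2·area = 16
  edge (4, 10)→(0, 8): d=(-4,-2) top-left  bias=+0
  edge (0, 8)→(12, 10): d=(12,2) right/bottom  bias=-1
  edge (12, 10)→(4, 10): d=(-8,0) right/bottom  bias=-1
    (1,4)@(3, 9): e=[2,6,8] → X
    (2,4)@(5, 9): e=[6,2,8] → X
    (3,4)@(7, 9): e=[10,-2,8] → .
    (1,5)@(3, 11): e=[-6,30,-8] → .
    (2,5)@(5, 11): e=[-2,26,-8] → .
  covered (2 px):
    . . . . . . . . . . . .
    . . . . . . . . . . . .
    . . . . . . . . . . . .
    . . . . . . . . . . . .
    . X X . . . . . . . . .
    . . . . . . . . . . . .
    . . . . . . . . . . . .
    . . . . . . . . . . . .
T3:
  2·area = 96  (B↔C swapped to make it positive)
  edge (12, 16)→(12, 4): d=(0,-12) top-left  bias=+0
  edge (12, 4)→(20, 16): d=(8,12) right/bottom  bias=-1
  edge (20, 16)→(12, 16): d=(-8,0) right/bottom  bias=-1
    (6,3)@(13, 7): e=[12,12,72] → X
    (7,3)@(15, 7): e=[36,-12,72] → .
    (6,4)@(13, 9): e=[12,28,56] → X
    (7,4)@(15, 9): e=[36,4,56] → X
    (8,4)@(17, 9): e=[60,-20,56] → .
    (6,5)@(13, 11): e=[12,44,40] → X
    (8,5)@(17, 11): e=[60,-4,40] → .
    (6,6)@(13, 13): e=[12,60,24] → X
    (8,6)@(17, 13): e=[60,12,24] → X
    (9,6)@(19, 13): e=[84,-12,24] → .
    (6,7)@(13, 15): e=[12,76,8] → X
    (9,7)@(19, 15): e=[84,4,8] → X
  covered (12 px):
    . . . . . . . . . . . .
    . . . . . . . . . . . .
    . . . . . . . . . . . .
    . . . . . . X . . . . .
    . . . . . . X X . . . .
    . . . . . . X X . . . .
    . . . . . . X X X . . .
    . . . . . . X X X X . .

Result: [104,28,52]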